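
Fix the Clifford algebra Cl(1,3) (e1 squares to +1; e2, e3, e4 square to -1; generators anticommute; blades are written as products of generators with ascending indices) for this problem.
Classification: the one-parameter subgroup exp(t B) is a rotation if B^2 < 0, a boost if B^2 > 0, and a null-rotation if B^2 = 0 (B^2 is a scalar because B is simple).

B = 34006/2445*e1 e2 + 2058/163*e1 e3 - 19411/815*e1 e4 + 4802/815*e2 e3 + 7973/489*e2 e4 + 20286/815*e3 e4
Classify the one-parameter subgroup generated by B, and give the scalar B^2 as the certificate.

B^2 term by term: the squares give (34006/2445)^2*(e1 e2)^2 + (2058/163)^2*(e1 e3)^2 + (-19411/815)^2*(e1 e4)^2 + (4802/815)^2*(e2 e3)^2 + (7973/489)^2*(e2 e4)^2 + (20286/815)^2*(e3 e4)^2 = 1156408036/5978025*(+1) + 4235364/26569*(+1) + 376786921/664225*(+1) + 23059204/664225*(-1) + 63568729/239121*(-1) + 411521796/664225*(-1) = 0 (each basis 2-blade squares to minus the product of its generators' squares); cross terms between blades sharing an index anticommute and cancel; the commuting (index-disjoint) pairs give grade-4 terms 2*c*c'*(blade product), which cancel blade by blade — e1 e2 e3 e4: 459897144/664225 - 10938956/26569 - 186423244/664225 = 0 — confirming B is simple. So B^2 = 0.
Answer: null-rotation, certificate B^2 = 0. Note: conjugating B changes its blade decomposition but never the scalar B^2 = 0, whose sign settles the classification.


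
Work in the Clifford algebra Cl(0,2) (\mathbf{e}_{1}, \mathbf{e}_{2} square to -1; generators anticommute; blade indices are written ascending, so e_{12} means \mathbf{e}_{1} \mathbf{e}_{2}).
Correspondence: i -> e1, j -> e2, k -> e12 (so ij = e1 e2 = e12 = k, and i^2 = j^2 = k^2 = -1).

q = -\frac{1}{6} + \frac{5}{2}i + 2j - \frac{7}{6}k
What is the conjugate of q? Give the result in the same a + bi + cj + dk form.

In blades: q = -\frac{1}{6} + \frac{5}{2} e_{1} + 2 e_{2} - \frac{7}{6} e_{12}.
Conjugation here is Clifford conjugation: the scalar is fixed and the grade-1 and grade-2 blades all flip sign, giving -\frac{1}{6} - \frac{5}{2} e_{1} - 2 e_{2} + \frac{7}{6} e_{12}; translating back:
Answer: -\frac{1}{6} - \frac{5}{2}i - 2j + \frac{7}{6}k


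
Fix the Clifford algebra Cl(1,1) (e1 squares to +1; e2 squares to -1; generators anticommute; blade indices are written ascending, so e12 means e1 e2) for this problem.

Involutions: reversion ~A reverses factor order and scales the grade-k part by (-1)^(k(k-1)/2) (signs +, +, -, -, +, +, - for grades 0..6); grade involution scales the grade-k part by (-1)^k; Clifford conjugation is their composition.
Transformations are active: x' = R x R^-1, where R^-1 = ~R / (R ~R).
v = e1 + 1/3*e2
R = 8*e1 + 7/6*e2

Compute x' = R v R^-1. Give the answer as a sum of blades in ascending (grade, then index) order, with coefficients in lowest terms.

~R = 8*e1 + 7/6*e2, and R ~R = 2255/36, so R^-1 = ~R / (2255/36).
R v = 137/18 + 3/2*e12
Answer: 2129/2255*e1 - 337/6765*e2


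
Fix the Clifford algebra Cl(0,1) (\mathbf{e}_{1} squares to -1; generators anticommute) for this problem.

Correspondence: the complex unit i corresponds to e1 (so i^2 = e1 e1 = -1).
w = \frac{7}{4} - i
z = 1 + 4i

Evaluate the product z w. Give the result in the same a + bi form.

In blades: z = 1 + 4 e_{1}, w = \frac{7}{4} - e_{1}.
Distribute z over w term by term (generator squares from the signature, products reordered to ascending indices): (1)*w = \frac{7}{4} - e_{1}; (4 e_{1})*w = 4 + 7 e_{1}.
Sum: \frac{23}{4} + 6 e_{1}; translating back through the correspondence:
Answer: \frac{23}{4} + 6i


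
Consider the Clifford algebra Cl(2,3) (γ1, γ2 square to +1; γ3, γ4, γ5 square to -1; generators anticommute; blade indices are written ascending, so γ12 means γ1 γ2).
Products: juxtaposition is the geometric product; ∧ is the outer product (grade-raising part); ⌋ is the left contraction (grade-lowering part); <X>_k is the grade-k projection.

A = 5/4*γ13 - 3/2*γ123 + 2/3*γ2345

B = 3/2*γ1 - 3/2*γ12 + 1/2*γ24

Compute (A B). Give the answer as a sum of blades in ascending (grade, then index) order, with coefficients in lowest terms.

step 1: -33/8*γ3 - 33/8*γ23 - 1/3*γ35 + 3/4*γ134 - 5/8*γ1234 + γ1345 + γ12345
Answer: -33/8*γ3 - 33/8*γ23 - 1/3*γ35 + 3/4*γ134 - 5/8*γ1234 + γ1345 + γ12345


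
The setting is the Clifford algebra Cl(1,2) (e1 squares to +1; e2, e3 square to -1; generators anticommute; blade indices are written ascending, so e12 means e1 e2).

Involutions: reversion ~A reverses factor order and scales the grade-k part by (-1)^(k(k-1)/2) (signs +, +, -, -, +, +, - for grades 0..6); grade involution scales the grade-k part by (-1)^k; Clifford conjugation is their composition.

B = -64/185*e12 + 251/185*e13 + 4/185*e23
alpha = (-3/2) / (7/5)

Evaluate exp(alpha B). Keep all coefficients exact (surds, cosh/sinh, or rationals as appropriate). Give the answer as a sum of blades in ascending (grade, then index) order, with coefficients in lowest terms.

B^2 term by term: the squares give (-64/185)^2*(e12)^2 + (251/185)^2*(e13)^2 + (4/185)^2*(e23)^2 = 4096/34225*(+1) + 63001/34225*(+1) + 16/34225*(-1) = 49/25 (each basis 2-blade squares to minus the product of its generators' squares); cross terms between blades sharing an index anticommute and cancel. So B^2 = 49/25.
B^2 = 49/25 — the series telescopes hyperbolically here: l = 7/5, alpha*l = -3/2, so exp(alpha B) = cosh(-3/2) + (sinh(-3/2)/(7/5))*B = cosh(3/2) + (-5*sinh(3/2)/7)*B.
Answer: cosh(3/2) + 64*sinh(3/2)/259*e12 - 251*sinh(3/2)/259*e13 - 4*sinh(3/2)/259*e23


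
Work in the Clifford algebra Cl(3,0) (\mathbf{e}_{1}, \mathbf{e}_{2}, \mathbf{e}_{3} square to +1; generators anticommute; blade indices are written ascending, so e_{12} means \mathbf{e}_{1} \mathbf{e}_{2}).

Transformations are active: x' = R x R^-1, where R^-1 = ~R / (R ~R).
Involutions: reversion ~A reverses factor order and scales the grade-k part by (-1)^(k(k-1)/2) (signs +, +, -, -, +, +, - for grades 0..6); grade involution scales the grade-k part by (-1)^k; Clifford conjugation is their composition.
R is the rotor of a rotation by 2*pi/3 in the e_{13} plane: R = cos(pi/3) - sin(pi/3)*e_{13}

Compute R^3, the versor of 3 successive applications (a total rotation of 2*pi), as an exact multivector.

Half-angle bookkeeping: 3 applications in e_{13} add up to rotor phase 3*pi/3 = \pi, so R^3 = cos(\pi) - sin(\pi)*e_{13}.
cos(\pi) = -1 and sin(\pi) = 0, so R^3 = -1. The total rotation 2*pi is 1 full turn, so every vector returns to itself, yet the rotor is -1, on the OTHER sheet of the double cover (an odd number of 2*pi turns).
Answer: -1


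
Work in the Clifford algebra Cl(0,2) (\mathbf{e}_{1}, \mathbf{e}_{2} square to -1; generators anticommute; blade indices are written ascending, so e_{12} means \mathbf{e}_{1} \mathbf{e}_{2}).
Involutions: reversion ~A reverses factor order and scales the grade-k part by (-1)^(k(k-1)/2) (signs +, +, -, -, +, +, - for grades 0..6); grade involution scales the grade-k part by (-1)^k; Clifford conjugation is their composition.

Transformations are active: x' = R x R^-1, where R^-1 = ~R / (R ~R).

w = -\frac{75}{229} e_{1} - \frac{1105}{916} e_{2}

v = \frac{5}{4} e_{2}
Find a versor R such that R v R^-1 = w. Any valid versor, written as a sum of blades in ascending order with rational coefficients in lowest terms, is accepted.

Reasoning: v^2 = w^2 = -\frac{25}{16} since conjugation preserves the quadratic form; R = v + w = -\frac{75}{229} e_{1} + \frac{10}{229} e_{2} is then valid when invertible, keeping its own part and reversing (v - w)/2.
Answer: -\frac{75}{229} e_{1} + \frac{10}{229} e_{2}


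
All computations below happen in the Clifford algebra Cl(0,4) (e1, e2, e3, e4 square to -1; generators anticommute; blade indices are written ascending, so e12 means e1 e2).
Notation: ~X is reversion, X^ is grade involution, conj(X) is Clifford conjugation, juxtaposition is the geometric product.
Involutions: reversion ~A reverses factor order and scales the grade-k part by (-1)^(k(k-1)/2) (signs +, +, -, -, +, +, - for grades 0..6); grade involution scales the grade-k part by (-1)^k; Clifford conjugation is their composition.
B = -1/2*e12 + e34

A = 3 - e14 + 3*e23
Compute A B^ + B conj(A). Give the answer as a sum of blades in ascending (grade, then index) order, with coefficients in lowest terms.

first term: -3/2*e12 - 5/2*e13 - 7/2*e24 + 3*e34
second term: -3/2*e12 - 5/2*e13 - 7/2*e24 + 3*e34
Answer: -3*e12 - 5*e13 - 7*e24 + 6*e34


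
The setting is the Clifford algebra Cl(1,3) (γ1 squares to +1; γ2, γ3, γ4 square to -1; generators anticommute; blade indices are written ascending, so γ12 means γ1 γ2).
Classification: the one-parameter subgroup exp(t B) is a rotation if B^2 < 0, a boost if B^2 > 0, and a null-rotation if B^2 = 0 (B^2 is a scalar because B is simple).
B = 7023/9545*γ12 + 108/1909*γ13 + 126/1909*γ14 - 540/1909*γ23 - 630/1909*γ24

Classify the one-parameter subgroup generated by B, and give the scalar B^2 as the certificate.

B^2 term by term: the squares give (7023/9545)^2*(γ12)^2 + (108/1909)^2*(γ13)^2 + (126/1909)^2*(γ14)^2 + (-540/1909)^2*(γ23)^2 + (-630/1909)^2*(γ24)^2 = 49322529/91107025*(+1) + 11664/3644281*(+1) + 15876/3644281*(+1) + 291600/3644281*(-1) + 396900/3644281*(-1) = 9/25 (each basis 2-blade squares to minus the product of its generators' squares); cross terms between blades sharing an index anticommute and cancel; the commuting (index-disjoint) pairs give grade-4 terms 2*c*c'*(blade product), which cancel blade by blade — γ1234: 136080/3644281 - 136080/3644281 = 0 — confirming B is simple. So B^2 = 9/25.
Answer: boost, certificate B^2 = 9/25. B^2 = 9/25 is basis-independent, so its sign is the whole story.


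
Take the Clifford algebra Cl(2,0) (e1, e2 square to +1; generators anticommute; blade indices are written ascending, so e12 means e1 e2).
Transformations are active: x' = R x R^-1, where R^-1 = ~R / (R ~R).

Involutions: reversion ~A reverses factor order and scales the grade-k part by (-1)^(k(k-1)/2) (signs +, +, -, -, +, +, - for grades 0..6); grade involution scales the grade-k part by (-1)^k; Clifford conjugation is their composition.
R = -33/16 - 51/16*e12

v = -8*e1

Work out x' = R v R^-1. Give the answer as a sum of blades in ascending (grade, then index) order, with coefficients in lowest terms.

~R = -33/16 + 51/16*e12, and R ~R = 1845/128, so R^-1 = ~R / (1845/128).
R v = 33/2*e1 - 51/2*e2
Answer: 672/205*e1 + 1496/205*e2


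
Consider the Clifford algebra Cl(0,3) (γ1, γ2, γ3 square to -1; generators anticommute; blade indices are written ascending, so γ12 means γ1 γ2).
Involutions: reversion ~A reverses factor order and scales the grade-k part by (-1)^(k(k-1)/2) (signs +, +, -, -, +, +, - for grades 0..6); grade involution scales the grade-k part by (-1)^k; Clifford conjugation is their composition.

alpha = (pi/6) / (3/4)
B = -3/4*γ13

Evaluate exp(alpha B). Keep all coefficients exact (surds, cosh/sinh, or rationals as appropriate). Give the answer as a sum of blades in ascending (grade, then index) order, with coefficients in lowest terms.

B^2 = (-3/4)^2*(γ13)^2 = 9/16*(-1) = -9/16 (a basis 2-blade squares to minus the product of its generators' squares).
B^2 = -9/16 — a negative square means the series sums to a rotation: l = 3/4, alpha*l = pi/6, so exp(alpha B) = cos(pi/6) + (sin(pi/6)/(3/4))*B = sqrt(3)/2 + (2/3)*B.
Answer: sqrt(3)/2 - 1/2*γ13


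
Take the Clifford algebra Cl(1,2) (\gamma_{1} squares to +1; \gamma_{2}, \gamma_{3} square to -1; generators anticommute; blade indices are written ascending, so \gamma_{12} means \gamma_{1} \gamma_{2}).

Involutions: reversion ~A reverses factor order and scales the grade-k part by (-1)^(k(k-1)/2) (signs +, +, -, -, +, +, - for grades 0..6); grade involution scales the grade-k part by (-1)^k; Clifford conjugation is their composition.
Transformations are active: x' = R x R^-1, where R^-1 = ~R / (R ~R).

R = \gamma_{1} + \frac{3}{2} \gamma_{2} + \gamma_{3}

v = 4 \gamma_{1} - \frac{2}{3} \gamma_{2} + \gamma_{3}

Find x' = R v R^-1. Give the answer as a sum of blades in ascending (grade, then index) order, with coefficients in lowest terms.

~R = \gamma_{1} + \frac{3}{2} \gamma_{2} + \gamma_{3}, and R ~R = -\frac{9}{4}, so R^-1 = ~R / (-\frac{9}{4}).
R v = 4 - \frac{20}{3} \gamma_{12} - 3 \gamma_{13} + \frac{13}{6} \gamma_{23}
Answer: -\frac{68}{9} \gamma_{1} - \frac{14}{3} \gamma_{2} - \frac{41}{9} \gamma_{3}


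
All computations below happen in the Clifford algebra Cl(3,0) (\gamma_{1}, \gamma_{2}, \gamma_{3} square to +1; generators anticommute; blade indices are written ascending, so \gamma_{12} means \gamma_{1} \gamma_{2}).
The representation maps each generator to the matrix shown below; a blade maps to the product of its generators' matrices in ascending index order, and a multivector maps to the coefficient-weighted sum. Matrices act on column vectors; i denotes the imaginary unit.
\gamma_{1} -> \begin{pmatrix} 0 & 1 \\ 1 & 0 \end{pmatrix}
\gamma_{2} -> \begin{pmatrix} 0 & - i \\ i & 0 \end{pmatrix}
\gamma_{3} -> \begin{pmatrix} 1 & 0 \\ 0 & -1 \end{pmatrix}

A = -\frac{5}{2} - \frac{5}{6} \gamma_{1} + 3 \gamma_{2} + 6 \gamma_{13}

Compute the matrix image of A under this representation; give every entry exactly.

Bivector images (products of the table entries): rho(\gamma_{13}) = rho(\gamma_{1})rho(\gamma_{3}) = \begin{pmatrix} 0 & -1 \\ 1 & 0 \end{pmatrix}.
M = (-\frac{5}{2})*1 + (-\frac{5}{6})*rho(\gamma_{1}) + (3)*rho(\gamma_{2}) + (6)*rho(\gamma_{13}), summed entrywise (1 is the identity matrix):
Answer: \begin{pmatrix} - \frac{5}{2} & - \frac{41}{6} - 3 i \\ \frac{31}{6} + 3 i & - \frac{5}{2} \end{pmatrix}


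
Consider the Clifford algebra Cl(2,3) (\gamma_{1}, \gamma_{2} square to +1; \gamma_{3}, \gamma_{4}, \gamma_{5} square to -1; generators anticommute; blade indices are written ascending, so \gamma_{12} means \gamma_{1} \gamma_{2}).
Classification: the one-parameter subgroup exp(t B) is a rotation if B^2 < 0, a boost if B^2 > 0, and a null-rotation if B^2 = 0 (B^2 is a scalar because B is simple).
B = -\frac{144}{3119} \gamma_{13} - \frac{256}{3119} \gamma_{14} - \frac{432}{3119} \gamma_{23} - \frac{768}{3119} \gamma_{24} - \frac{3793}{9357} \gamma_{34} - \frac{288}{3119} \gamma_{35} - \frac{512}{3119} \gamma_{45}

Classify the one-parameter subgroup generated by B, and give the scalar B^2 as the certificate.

B^2 term by term: the squares give (-\frac{144}{3119})^2*(\gamma_{13})^2 + (-\frac{256}{3119})^2*(\gamma_{14})^2 + (-\frac{432}{3119})^2*(\gamma_{23})^2 + (-\frac{768}{3119})^2*(\gamma_{24})^2 + (-\frac{3793}{9357})^2*(\gamma_{34})^2 + (-\frac{288}{3119})^2*(\gamma_{35})^2 + (-\frac{512}{3119})^2*(\gamma_{45})^2 = \frac{20736}{9728161}*(+1) + \frac{65536}{9728161}*(+1) + \frac{186624}{9728161}*(+1) + \frac{589824}{9728161}*(+1) + \frac{14386849}{87553449}*(-1) + \frac{82944}{9728161}*(-1) + \frac{262144}{9728161}*(-1) = -\frac{1}{9} (each basis 2-blade squares to minus the product of its generators' squares); cross terms between blades sharing an index anticommute and cancel; the commuting (index-disjoint) pairs give grade-4 terms 2*c*c'*(blade product), which cancel blade by blade — \gamma_{1234}: -\frac{221184}{9728161} + \frac{221184}{9728161} = 0; \gamma_{1345}: \frac{147456}{9728161} - \frac{147456}{9728161} = 0; \gamma_{2345}: \frac{442368}{9728161} - \frac{442368}{9728161} = 0 — confirming B is simple. So B^2 = -\frac{1}{9}.
Answer: rotation, certificate B^2 = -\frac{1}{9}. The scalar -\frac{1}{9} is the complete invariant here: its sign names the subgroup type.


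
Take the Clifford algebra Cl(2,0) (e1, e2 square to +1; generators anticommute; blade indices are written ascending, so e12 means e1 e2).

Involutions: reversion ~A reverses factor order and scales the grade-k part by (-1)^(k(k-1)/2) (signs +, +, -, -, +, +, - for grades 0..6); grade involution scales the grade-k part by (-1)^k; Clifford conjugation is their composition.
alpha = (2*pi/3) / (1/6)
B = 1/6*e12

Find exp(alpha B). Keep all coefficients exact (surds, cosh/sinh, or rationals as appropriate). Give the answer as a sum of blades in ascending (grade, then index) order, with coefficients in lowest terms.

B^2 = (1/6)^2*(e12)^2 = 1/36*(-1) = -1/36 (a basis 2-blade squares to minus the product of its generators' squares).
B^2 = -1/36 — circular case — the even/odd split gives cos and sin: l = 1/6, alpha*l = 2*pi/3, so exp(alpha B) = cos(2*pi/3) + (sin(2*pi/3)/(1/6))*B = -1/2 + (3*sqrt(3))*B.
Answer: -1/2 + sqrt(3)/2*e12


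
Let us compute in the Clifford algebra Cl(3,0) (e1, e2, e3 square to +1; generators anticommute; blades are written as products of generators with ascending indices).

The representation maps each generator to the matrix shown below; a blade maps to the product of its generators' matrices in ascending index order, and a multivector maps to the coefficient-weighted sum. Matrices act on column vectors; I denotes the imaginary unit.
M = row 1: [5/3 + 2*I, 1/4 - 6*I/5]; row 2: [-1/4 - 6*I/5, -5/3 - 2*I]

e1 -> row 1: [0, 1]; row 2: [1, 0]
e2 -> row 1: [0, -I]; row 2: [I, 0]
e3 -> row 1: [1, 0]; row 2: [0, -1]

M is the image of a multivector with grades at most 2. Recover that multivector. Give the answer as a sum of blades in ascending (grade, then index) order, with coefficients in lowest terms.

Method: 1, rho(e1), rho(e2), rho(e3) form a trace-orthogonal basis of the 2x2 complex matrices (tr(X Y) = 2 if X = Y, else 0), so M = m0*1 + m1*rho(e1) + m2*rho(e2) + m3*rho(e3) with m0 = tr(M)/2 = 0, m1 = tr(M rho(e1))/2 = -6*I/5, m2 = tr(M rho(e2))/2 = I/4, m3 = tr(M rho(e3))/2 = 5/3 + 2*I.
Multiplying table entries, the bivector images are rho(e1 e2) = I*rho(e3), rho(e1 e3) = -I*rho(e2), rho(e2 e3) = I*rho(e1); with real blade coefficients the real parts of m0..m3 are the coefficients of 1, e1, e2, e3 and the imaginary parts give the bivectors (e2 e3: Im m1, e1 e3: -Im m2, e1 e2: Im m3).
Answer: 5/3*e3 + 2*e1 e2 - 1/4*e1 e3 - 6/5*e2 e3


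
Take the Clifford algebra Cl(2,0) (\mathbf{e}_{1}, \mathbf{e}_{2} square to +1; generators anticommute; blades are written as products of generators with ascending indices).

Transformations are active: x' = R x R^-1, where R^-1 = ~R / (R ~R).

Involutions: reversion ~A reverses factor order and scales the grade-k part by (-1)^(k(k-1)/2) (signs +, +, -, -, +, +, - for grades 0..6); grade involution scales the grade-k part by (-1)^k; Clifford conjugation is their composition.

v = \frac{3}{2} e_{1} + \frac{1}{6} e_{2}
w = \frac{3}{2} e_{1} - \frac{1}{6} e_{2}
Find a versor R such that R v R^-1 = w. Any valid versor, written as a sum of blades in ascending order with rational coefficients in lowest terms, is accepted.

Reasoning: v^2 = w^2 = \frac{41}{18} since conjugation preserves the quadratic form; R = v + w = 3 e_{1} is then valid when invertible, keeping its own part and reversing (v - w)/2.
Answer: 3 e_{1}


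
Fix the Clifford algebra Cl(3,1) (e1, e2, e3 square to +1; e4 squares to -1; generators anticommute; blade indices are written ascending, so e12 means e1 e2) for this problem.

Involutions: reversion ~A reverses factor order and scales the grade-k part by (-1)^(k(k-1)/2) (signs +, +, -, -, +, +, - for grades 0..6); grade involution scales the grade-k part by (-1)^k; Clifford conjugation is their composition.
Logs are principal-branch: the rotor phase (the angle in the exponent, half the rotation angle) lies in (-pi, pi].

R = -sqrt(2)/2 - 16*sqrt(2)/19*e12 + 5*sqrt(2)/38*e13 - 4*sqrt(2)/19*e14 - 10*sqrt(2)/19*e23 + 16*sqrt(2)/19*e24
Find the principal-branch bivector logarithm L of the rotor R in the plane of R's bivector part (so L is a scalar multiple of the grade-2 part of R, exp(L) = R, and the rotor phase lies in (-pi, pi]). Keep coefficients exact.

The scalar part of R is -sqrt(2)/2, which pins the rotor phase on the principal branch; dividing the bivector part by the sine of that phase recovers the unit plane, and L is the phase times that plane.
Concretely: cos(phase) = -sqrt(2)/2 gives phase = ±3*pi/4, and since phase/sin(phase) is even the sign is immaterial: L = (phase/sin(phase)) * <R>_2 = (3*sqrt(2)*pi/4) * <R>_2.
Answer: -24*pi/19*e12 + 15*pi/76*e13 - 6*pi/19*e14 - 15*pi/19*e23 + 24*pi/19*e24


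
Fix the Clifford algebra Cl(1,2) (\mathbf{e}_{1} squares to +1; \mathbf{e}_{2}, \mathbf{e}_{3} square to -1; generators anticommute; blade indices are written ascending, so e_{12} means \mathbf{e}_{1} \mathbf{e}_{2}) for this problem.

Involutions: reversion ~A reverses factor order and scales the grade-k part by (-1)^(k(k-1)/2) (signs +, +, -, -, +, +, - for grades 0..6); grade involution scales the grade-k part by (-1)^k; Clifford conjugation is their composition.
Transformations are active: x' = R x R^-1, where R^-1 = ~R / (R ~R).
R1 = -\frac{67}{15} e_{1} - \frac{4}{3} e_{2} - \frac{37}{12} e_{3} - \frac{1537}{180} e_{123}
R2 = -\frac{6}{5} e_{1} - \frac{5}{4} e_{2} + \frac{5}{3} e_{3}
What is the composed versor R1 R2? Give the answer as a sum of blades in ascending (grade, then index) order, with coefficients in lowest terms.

Distribute over the terms of R2 (each basis-blade product reordered to ascending indices, repeated generators contracted through their squares):
R1 (-\frac{6}{5} e_{1}) = \frac{134}{25} - \frac{8}{5} e_{12} - \frac{37}{10} e_{13} + \frac{1537}{150} e_{23}
R1 (-\frac{5}{4} e_{2}) = -\frac{5}{3} + \frac{67}{12} e_{12} + \frac{1537}{144} e_{13} - \frac{185}{48} e_{23}
R1 (\frac{5}{3} e_{3}) = \frac{185}{36} + \frac{1537}{108} e_{12} - \frac{67}{9} e_{13} - \frac{20}{9} e_{23}
Summing the partial products and collecting blades:
Answer: \frac{7949}{900} + \frac{2459}{135} e_{12} - \frac{113}{240} e_{13} + \frac{15013}{3600} e_{23}


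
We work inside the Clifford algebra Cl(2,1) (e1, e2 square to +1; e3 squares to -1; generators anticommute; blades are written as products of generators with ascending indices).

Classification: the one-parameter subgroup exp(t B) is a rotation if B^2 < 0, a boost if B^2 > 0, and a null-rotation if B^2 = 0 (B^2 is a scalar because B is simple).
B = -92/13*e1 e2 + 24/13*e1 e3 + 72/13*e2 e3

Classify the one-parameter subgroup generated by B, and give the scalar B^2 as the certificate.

B^2 term by term: the squares give (-92/13)^2*(e1 e2)^2 + (24/13)^2*(e1 e3)^2 + (72/13)^2*(e2 e3)^2 = 8464/169*(-1) + 576/169*(+1) + 5184/169*(+1) = -16 (each basis 2-blade squares to minus the product of its generators' squares); cross terms between blades sharing an index anticommute and cancel. So B^2 = -16.
Answer: rotation, certificate B^2 = -16. The class reads off the invariant scalar -16 directly.


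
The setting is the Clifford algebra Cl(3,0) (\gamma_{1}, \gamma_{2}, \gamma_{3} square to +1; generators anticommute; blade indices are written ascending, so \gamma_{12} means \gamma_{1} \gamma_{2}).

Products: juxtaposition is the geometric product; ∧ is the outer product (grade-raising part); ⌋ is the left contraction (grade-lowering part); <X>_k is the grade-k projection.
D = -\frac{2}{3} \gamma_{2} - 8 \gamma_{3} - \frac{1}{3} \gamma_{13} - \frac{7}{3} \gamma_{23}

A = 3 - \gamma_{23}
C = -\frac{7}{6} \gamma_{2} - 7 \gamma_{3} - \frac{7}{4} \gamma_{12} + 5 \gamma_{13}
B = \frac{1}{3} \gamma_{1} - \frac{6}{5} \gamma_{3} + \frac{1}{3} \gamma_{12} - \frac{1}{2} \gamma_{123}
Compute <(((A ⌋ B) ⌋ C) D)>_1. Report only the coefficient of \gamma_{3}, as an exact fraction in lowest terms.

step 1: \frac{1}{2} \gamma_{1} - \frac{18}{5} \gamma_{3} + \gamma_{12} - \frac{3}{2} \gamma_{123}
step 2: \frac{539}{20} + 18 \gamma_{1} - \frac{7}{8} \gamma_{2} + \frac{5}{2} \gamma_{3}
step 3: -\frac{233}{12} + \frac{5}{6} \gamma_{1} - \frac{182}{15} \gamma_{2} - \frac{26347}{120} \gamma_{3} - 12 \gamma_{12} - \frac{9179}{60} \gamma_{13} - \frac{3253}{60} \gamma_{23} - \frac{1015}{24} \gamma_{123}
step 4: \frac{5}{6} \gamma_{1} - \frac{182}{15} \gamma_{2} - \frac{26347}{120} \gamma_{3}
Answer: -\frac{26347}{120}


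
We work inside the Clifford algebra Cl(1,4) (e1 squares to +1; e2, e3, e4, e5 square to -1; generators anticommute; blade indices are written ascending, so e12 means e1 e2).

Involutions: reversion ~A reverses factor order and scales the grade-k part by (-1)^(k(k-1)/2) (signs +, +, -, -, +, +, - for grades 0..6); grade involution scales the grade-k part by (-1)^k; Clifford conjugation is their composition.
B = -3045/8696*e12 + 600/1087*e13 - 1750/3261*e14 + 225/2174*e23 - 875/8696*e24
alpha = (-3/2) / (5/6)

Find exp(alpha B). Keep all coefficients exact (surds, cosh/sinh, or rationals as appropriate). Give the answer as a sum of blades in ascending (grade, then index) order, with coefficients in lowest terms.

B^2 term by term: the squares give (-3045/8696)^2*(e12)^2 + (600/1087)^2*(e13)^2 + (-1750/3261)^2*(e14)^2 + (225/2174)^2*(e23)^2 + (-875/8696)^2*(e24)^2 = 9272025/75620416*(+1) + 360000/1181569*(+1) + 3062500/10634121*(+1) + 50625/4726276*(-1) + 765625/75620416*(-1) = 25/36 (each basis 2-blade squares to minus the product of its generators' squares); cross terms between blades sharing an index anticommute and cancel; the commuting (index-disjoint) pairs give grade-4 terms 2*c*c'*(blade product), which cancel blade by blade — e1234: 131250/1181569 - 131250/1181569 = 0 — confirming B is simple. So B^2 = 25/36.
B^2 = 25/36 — hyperbolic case — the even/odd split gives cosh and sinh: l = 5/6, alpha*l = -3/2, so exp(alpha B) = cosh(-3/2) + (sinh(-3/2)/(5/6))*B = cosh(3/2) + (-6*sinh(3/2)/5)*B.
Answer: cosh(3/2) + 1827*sinh(3/2)/4348*e12 - 720*sinh(3/2)/1087*e13 + 700*sinh(3/2)/1087*e14 - 135*sinh(3/2)/1087*e23 + 525*sinh(3/2)/4348*e24


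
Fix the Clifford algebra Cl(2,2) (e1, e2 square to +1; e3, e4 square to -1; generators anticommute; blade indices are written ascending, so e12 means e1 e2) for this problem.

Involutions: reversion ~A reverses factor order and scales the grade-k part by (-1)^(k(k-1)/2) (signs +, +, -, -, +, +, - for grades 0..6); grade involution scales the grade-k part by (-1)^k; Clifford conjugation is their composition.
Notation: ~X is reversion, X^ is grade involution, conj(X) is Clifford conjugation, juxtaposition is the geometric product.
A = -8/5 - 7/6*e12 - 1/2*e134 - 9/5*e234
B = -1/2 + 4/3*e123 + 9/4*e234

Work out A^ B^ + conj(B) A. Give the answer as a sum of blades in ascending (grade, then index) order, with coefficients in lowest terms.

first term: 97/20 - 14/9*e3 + 41/24*e12 + 12/5*e14 - 2/3*e24 + 32/15*e123 + 19/8*e134 + 27/10*e234
second term: 97/20 + 14/9*e3 - 13/24*e12 - 12/5*e14 + 2/3*e24 - 32/15*e123 + 23/8*e134 - 27/10*e234
Answer: 97/10 + 7/6*e12 + 21/4*e134


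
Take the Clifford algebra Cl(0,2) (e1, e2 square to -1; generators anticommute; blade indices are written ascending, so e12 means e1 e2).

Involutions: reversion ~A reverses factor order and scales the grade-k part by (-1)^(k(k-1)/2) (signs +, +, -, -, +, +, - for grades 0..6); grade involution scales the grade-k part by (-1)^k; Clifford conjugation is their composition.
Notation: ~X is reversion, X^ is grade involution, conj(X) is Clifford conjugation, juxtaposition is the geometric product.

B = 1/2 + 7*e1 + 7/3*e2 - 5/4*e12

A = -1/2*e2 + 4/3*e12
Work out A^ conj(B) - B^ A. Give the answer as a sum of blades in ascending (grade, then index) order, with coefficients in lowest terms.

first term: -1/2 + 269/72*e1 - 109/12*e2 + 25/6*e12
second term: 1/2 - 269/72*e1 + 109/12*e2 + 25/6*e12
Answer: -1 + 269/36*e1 - 109/6*e2


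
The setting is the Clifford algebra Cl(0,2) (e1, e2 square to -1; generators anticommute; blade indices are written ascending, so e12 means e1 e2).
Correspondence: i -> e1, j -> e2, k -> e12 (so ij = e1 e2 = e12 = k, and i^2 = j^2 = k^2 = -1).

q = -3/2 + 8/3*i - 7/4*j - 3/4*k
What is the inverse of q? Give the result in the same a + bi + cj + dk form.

In blades: q = -3/2 + 8/3*e1 - 7/4*e2 - 3/4*e12.
With qbar = -3/2 - 8/3*e1 + 7/4*e2 + 3/4*e12 (scalar fixed, mapped units negated), q qbar = 935/72 (the sum of squared coefficients), so q^-1 = qbar / (935/72) = -108/935 - 192/935*e1 + 126/935*e2 + 54/935*e12; translating back:
Answer: -108/935 - 192/935*i + 126/935*j + 54/935*k


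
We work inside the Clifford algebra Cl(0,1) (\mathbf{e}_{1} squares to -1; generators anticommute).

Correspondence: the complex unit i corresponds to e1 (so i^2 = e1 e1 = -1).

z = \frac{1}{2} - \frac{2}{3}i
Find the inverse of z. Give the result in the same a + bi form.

In blades: z = \frac{1}{2} - \frac{2}{3} e_{1}.
With qbar = \frac{1}{2} + \frac{2}{3} e_{1} (scalar fixed, mapped units negated), z qbar = \frac{25}{36} (the sum of squared coefficients), so z^-1 = qbar / (\frac{25}{36}) = \frac{18}{25} + \frac{24}{25} e_{1}; translating back:
Answer: \frac{18}{25} + \frac{24}{25}i


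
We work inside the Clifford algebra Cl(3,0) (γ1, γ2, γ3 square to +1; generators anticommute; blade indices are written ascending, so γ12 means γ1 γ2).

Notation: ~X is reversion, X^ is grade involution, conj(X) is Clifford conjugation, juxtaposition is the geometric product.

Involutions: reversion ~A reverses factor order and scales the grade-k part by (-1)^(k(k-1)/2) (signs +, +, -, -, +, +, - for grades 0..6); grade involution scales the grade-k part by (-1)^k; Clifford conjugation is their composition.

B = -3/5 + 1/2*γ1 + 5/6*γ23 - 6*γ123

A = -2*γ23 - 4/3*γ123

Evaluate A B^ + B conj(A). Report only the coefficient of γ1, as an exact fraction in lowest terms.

first term: 29/3 + 118/9*γ1 + 28/15*γ23 + 9/5*γ123
second term: -29/3 + 118/9*γ1 - 28/15*γ23 + 9/5*γ123
Answer: 236/9


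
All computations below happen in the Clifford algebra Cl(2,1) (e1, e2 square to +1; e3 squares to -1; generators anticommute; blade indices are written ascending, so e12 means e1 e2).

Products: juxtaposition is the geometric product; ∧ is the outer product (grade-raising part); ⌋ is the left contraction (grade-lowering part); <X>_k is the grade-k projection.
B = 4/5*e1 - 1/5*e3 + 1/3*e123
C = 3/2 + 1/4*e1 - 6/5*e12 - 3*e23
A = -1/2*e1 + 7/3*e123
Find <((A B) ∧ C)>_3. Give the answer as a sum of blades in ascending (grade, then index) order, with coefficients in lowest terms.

step 1: 17/45 + 7/15*e12 + 1/10*e13 + 17/10*e23
step 2: 17/30 + 17/180*e1 + 37/150*e12 + 3/20*e13 + 17/12*e23 + 17/40*e123
step 3: 17/40*e123
Answer: 17/40*e123


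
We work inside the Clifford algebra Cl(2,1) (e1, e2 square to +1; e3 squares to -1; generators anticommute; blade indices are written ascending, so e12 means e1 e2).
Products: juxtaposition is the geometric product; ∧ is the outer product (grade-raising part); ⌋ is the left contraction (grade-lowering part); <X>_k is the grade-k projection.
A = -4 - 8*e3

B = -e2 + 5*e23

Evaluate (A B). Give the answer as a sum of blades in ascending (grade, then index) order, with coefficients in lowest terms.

step 1: -36*e2 - 28*e23
Answer: -36*e2 - 28*e23


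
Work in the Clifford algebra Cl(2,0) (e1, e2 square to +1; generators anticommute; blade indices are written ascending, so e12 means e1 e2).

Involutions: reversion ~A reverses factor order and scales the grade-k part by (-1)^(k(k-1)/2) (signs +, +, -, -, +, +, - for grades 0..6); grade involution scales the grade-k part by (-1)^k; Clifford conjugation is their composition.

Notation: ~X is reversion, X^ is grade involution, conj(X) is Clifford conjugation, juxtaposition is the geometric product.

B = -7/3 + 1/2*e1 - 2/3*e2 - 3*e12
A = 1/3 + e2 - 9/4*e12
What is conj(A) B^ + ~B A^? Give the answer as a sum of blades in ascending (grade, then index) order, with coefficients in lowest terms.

first term: 191/36 - 5/3*e1 + 265/72*e2 - 27/4*e12
second term: 239/36 - 13/3*e1 + 71/72*e2 + 23/4*e12
Answer: 215/18 - 6*e1 + 14/3*e2 - e12


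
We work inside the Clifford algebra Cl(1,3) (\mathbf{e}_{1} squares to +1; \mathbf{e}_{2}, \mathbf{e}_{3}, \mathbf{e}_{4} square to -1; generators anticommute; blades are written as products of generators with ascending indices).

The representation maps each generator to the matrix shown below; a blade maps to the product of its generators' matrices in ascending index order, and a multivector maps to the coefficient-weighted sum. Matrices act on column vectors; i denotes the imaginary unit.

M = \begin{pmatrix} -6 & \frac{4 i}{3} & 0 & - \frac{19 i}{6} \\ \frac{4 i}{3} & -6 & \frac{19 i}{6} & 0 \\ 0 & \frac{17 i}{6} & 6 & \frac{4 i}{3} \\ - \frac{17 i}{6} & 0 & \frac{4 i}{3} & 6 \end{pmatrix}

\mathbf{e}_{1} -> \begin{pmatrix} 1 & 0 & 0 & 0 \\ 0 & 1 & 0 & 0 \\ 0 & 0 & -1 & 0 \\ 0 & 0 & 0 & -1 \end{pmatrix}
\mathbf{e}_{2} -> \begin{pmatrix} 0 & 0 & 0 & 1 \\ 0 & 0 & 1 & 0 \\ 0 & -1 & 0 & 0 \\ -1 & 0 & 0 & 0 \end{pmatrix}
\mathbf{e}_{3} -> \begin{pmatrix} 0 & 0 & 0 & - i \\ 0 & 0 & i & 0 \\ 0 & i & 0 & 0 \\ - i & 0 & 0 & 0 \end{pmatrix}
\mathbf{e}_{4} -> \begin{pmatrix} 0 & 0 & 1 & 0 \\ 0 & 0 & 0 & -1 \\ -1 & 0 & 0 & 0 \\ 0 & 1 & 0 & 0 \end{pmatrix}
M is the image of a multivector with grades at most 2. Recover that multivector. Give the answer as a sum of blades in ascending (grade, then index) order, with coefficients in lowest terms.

Method: the blade images are trace-orthogonal — tr(rho(e_A) rho(e_B)^-1) = 4 if A = B and 0 otherwise — and rho(e_A)^-1 = (e_A)^2 * rho(e_A) with (e_A)^2 = +1 or -1, so the coefficient of e_A in the preimage is (e_A)^2 * tr(M rho(e_A))/4.
Nonzero projections over blades of grade <= 2: e_{1}: (e_{1})^2 = +1, tr(M rho(e_{1})) = -24, coefficient -6; e_{3}: (e_{3})^2 = -1, tr(M rho(e_{3})) = -12, coefficient 3; e_{1} e_{3}: (e_{1} e_{3})^2 = +1, tr(M rho(e_{1} e_{3})) = \frac{2}{3}, coefficient \frac{1}{6}; e_{3} e_{4}: (e_{3} e_{4})^2 = -1, tr(M rho(e_{3} e_{4})) = \frac{16}{3}, coefficient -\frac{4}{3}. Every other blade of grade <= 2 projects to 0.
Answer: -6 e_{1} + 3 e_{3} + \frac{1}{6} e_{1} e_{3} - \frac{4}{3} e_{3} e_{4}


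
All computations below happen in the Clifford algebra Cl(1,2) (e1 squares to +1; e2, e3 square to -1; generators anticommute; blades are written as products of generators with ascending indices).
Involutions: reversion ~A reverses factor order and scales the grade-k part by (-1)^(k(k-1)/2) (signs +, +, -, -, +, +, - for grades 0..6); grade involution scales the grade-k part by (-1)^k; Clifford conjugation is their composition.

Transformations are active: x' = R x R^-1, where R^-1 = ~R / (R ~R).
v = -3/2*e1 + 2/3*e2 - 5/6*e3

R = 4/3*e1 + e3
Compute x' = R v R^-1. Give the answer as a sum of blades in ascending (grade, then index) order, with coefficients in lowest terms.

~R = 4/3*e1 + e3, and R ~R = 7/9, so R^-1 = ~R / (7/9).
R v = -7/6 + 8/9*e1 e2 + 7/18*e1 e3 - 2/3*e2 e3
Answer: -5/2*e1 - 2/3*e2 - 13/6*e3


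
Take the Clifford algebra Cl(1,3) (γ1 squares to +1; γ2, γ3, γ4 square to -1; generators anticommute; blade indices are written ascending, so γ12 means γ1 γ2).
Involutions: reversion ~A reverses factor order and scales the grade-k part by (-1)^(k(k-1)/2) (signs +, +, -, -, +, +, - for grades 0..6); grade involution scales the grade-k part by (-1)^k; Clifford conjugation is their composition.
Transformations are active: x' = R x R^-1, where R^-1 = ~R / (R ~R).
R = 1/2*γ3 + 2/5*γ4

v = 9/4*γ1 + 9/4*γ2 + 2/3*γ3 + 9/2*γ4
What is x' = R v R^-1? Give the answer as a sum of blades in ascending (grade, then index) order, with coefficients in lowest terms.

~R = 1/2*γ3 + 2/5*γ4, and R ~R = -41/100, so R^-1 = ~R / (-41/100).
R v = -32/15 - 9/8*γ13 - 9/10*γ14 - 9/8*γ23 - 9/10*γ24 + 119/60*γ34
Answer: -9/4*γ1 - 9/4*γ2 + 186/41*γ3 - 83/246*γ4


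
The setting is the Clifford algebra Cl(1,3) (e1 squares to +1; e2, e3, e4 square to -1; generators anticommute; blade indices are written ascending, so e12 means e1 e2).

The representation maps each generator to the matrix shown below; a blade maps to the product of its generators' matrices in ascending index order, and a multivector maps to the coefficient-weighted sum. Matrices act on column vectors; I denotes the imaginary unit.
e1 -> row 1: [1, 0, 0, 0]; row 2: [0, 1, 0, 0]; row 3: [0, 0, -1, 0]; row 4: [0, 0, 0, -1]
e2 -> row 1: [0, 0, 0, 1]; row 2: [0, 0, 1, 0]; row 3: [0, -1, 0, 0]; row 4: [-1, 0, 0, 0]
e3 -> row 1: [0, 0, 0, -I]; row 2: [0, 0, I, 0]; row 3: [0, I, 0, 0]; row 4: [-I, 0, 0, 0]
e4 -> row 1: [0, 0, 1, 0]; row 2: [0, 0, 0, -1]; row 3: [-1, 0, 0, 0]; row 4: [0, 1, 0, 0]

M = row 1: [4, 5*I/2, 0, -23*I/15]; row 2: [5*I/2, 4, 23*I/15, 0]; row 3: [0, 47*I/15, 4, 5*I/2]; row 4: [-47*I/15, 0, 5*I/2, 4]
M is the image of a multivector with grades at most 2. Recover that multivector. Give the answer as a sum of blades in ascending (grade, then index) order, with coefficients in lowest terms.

Method: the blade images are trace-orthogonal — tr(rho(e_A) rho(e_B)^-1) = 4 if A = B and 0 otherwise — and rho(e_A)^-1 = (e_A)^2 * rho(e_A) with (e_A)^2 = +1 or -1, so the coefficient of e_A in the preimage is (e_A)^2 * tr(M rho(e_A))/4.
Nonzero projections over blades of grade <= 2: 1: (1)^2 = +1, tr(M 1) = 16, coefficient 4; e3: (e3)^2 = -1, tr(M rho(e3)) = -28/3, coefficient 7/3; e13: (e13)^2 = +1, tr(M rho(e13)) = -16/5, coefficient -4/5; e34: (e34)^2 = -1, tr(M rho(e34)) = 10, coefficient -5/2. Every other blade of grade <= 2 projects to 0.
Answer: 4 + 7/3*e3 - 4/5*e13 - 5/2*e34


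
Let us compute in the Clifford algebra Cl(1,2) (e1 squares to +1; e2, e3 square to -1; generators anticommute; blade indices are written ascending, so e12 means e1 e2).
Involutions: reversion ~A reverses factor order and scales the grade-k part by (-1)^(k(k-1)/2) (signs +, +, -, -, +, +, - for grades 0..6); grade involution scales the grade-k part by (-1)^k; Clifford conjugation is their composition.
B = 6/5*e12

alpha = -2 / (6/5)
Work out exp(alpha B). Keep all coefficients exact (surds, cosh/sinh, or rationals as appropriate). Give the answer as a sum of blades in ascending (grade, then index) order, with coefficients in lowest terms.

B^2 = (6/5)^2*(e12)^2 = 36/25*(+1) = 36/25 (a basis 2-blade squares to minus the product of its generators' squares).
B^2 = 36/25 — a positive square means the series sums to a boost: l = 6/5, alpha*l = -2, so exp(alpha B) = cosh(-2) + (sinh(-2)/(6/5))*B = cosh(2) + (-5*sinh(2)/6)*B.
Answer: cosh(2) - sinh(2)*e12


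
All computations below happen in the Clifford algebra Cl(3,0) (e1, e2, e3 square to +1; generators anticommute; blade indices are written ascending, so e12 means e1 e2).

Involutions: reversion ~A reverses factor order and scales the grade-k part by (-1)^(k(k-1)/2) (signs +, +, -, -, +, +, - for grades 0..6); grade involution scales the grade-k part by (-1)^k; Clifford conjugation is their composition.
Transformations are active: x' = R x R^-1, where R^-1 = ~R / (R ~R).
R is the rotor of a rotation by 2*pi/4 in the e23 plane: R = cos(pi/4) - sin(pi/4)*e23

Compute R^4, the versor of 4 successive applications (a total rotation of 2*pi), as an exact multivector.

Rotor phase runs at HALF the rotation angle; powers of one rotor simply add phase, so after 4 steps in e23 the phase is 4*pi/4 = pi and R^4 = cos(pi) - sin(pi)*e23.
cos(pi) = -1 and sin(pi) = 0, so R^4 = -1. The total rotation 2*pi is 1 full turn, so every vector returns to itself, yet the rotor is -1, on the OTHER sheet of the double cover (an odd number of 2*pi turns).
Answer: -1


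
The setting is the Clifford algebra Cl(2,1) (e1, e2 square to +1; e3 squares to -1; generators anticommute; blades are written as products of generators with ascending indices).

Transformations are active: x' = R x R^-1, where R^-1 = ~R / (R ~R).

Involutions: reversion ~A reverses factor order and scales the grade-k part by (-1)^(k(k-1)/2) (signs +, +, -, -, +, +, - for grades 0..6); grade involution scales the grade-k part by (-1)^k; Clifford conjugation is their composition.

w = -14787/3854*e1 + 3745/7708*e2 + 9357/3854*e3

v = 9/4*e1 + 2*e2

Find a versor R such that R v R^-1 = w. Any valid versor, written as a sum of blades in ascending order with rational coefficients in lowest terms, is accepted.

The midline construction: v and w both square to 145/16, so reflecting in their sum -12231/7708*e1 + 19161/7708*e2 + 9357/3854*e3 exchanges them.
Answer: -12231/7708*e1 + 19161/7708*e2 + 9357/3854*e3


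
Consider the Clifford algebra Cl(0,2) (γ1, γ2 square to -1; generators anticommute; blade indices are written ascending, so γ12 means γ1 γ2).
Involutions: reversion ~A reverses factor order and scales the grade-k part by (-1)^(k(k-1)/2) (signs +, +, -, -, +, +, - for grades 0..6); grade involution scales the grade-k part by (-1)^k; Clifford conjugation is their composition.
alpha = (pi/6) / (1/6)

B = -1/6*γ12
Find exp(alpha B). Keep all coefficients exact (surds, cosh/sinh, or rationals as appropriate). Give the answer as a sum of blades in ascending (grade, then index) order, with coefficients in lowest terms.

B^2 = (-1/6)^2*(γ12)^2 = 1/36*(-1) = -1/36 (a basis 2-blade squares to minus the product of its generators' squares).
B^2 = -1/36 — circular case — the even/odd split gives cos and sin: l = 1/6, alpha*l = pi/6, so exp(alpha B) = cos(pi/6) + (sin(pi/6)/(1/6))*B = sqrt(3)/2 + (3)*B.
Answer: sqrt(3)/2 - 1/2*γ12
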